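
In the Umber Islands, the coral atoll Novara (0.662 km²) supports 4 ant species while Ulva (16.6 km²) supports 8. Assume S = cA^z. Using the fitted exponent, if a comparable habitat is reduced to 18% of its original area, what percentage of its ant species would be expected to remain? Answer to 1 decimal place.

z = ln(8/4) / ln(16.6/0.662) = 0.6931 / 3.2219 = 0.2151
S_new/S_old = (A_new/A_old)^z = 0.18^0.2151 = exp(0.2151 × -1.7148) = 0.6915

69.1%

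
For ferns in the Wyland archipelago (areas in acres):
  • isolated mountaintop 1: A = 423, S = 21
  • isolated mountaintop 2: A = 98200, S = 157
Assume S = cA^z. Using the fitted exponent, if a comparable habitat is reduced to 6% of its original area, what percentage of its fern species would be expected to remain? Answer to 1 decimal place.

z = ln(157/21) / ln(98200/423) = 2.0117 / 5.4474 = 0.3693
S_new/S_old = (A_new/A_old)^z = 0.06^0.3693 = exp(0.3693 × -2.8134) = 0.3538

35.4%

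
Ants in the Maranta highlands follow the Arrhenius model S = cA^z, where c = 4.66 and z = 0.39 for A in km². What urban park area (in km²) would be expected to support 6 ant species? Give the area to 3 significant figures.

6 = 4.66 × A^0.39  ⇒  A^0.39 = 6/4.66 = 1.288
ln A = ln(1.288) / 0.39 = 0.2527 / 0.39 = 0.6481
A = e^0.6481 ≈ 1.912 km²

1.91 km²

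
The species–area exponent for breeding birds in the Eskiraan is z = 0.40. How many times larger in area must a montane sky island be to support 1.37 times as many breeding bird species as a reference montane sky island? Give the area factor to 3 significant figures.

(A₂/A₁)^0.4 = 1.37, so A₂/A₁ = 1.37^(1/0.4) = 1.37^2.5
ln(A₂/A₁) = ln 1.37 / 0.4 = 0.3148 / 0.4 = 0.7870
A₂/A₁ = e^0.7870 ≈ 2.197

2.20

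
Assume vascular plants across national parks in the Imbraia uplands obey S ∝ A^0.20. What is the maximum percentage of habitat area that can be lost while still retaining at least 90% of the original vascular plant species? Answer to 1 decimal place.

Need (A_new/A_old)^0.2 = 0.9, so A_new/A_old = 0.9^(1/0.2) = 0.9^5
ln(A_new/A_old) = ln 0.9 / 0.2 = -0.1054 / 0.2 = -0.5268
A_new/A_old = e^-0.5268 ≈ 0.5905
Fraction that can be lost = 1 − 0.5905 = 0.4095

41.0%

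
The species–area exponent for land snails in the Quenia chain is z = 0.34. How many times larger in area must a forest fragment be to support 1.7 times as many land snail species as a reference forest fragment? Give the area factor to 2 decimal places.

4.76

(A₂/A₁)^0.34 = 1.7, so A₂/A₁ = 1.7^(1/0.34) = 1.7^2.941
ln(A₂/A₁) = ln 1.7 / 0.34 = 0.5306 / 0.34 = 1.5607
A₂/A₁ = e^1.5607 ≈ 4.762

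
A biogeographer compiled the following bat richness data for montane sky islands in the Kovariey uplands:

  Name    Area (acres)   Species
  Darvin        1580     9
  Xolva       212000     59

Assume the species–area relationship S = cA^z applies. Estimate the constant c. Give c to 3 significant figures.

0.533

z = ln(S₂/S₁) / ln(A₂/A₁) = ln(59/9) / ln(212000/1580) = 1.8803 / 4.8992 = 0.3838
c = S₁ / A₁^z = 9 / 1580^0.3838 = 9 / 16.89 = 0.5328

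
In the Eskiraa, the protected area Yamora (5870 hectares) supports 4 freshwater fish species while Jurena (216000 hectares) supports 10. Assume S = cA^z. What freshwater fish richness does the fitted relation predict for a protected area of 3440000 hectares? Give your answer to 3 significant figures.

20.2

z = ln(10/4) / ln(216000/5870) = 0.9163 / 3.6054 = 0.2541
c = 4 / 5870^0.2541 = 4 / 9.073 = 0.4408
S₃ = 0.4408 × 3440000^0.2541 = 0.4408 × 45.84 ≈ 20.21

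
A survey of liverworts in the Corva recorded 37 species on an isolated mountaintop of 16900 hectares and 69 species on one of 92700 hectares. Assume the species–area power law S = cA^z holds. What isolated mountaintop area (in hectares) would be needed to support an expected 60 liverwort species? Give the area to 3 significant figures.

63300 hectares

z = ln(69/37) / ln(92700/16900) = 0.6232 / 1.7021 = 0.3661
c = 37 / 16900^0.3661 = 37 / 35.32 = 1.048
A = (60/1.048)^(1/0.3661) ⇒ ln A = ln(57.27)/0.3661 = 11.0554
A = e^11.0554 ≈ 63285 hectares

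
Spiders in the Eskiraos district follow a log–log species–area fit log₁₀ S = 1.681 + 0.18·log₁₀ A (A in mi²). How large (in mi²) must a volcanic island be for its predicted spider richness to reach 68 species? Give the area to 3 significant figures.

68 = 47.97 × A^0.18  ⇒  A^0.18 = 68/47.97 = 1.417
ln A = ln(1.417) / 0.18 = 0.3489 / 0.18 = 1.9381
A = e^1.9381 ≈ 6.946 mi²

6.95 mi²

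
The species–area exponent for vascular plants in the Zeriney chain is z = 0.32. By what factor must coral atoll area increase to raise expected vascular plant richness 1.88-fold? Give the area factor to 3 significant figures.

7.19

(A₂/A₁)^0.32 = 1.88, so A₂/A₁ = 1.88^(1/0.32) = 1.88^3.125
ln(A₂/A₁) = ln 1.88 / 0.32 = 0.6313 / 0.32 = 1.9727
A₂/A₁ = e^1.9727 ≈ 7.19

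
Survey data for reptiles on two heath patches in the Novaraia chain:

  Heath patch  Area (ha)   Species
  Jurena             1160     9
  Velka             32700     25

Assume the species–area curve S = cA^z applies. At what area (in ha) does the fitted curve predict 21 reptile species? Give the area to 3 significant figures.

18500 ha

z = ln(25/9) / ln(32700/1160) = 1.0217 / 3.3390 = 0.3060
c = 9 / 1160^0.3060 = 9 / 8.663 = 1.039
A = (21/1.039)^(1/0.3060) ⇒ ln A = ln(20.21)/0.3060 = 9.8253
A = e^9.8253 ≈ 18496 ha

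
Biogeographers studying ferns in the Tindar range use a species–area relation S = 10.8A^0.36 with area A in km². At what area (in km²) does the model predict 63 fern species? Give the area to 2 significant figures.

130 km²

63 = 10.8 × A^0.36  ⇒  A^0.36 = 63/10.8 = 5.833
ln A = ln(5.833) / 0.36 = 1.7636 / 0.36 = 4.8989
A = e^4.8989 ≈ 134.1 km²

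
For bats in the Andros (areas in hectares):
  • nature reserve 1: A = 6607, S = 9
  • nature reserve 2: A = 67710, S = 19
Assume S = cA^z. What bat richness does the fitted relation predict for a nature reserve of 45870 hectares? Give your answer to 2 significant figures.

z = ln(19/9) / ln(67710/6607) = 0.7472 / 2.3271 = 0.3211
c = 9 / 6607^0.3211 = 9 / 16.85 = 0.5342
S₃ = 0.5342 × 45870^0.3211 = 0.5342 × 31.39 ≈ 16.77

17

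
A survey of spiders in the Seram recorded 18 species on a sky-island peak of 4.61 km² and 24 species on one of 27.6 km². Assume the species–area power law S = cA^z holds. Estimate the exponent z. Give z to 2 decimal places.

0.16

Taking logs: ln S = ln c + z ln A, so z = (ln S₂ − ln S₁)/(ln A₂ − ln A₁).
z = ln(24/18) / ln(27.6/4.61) = ln(1.333) / ln(5.987) = 0.2877 / 1.7896 = 0.1608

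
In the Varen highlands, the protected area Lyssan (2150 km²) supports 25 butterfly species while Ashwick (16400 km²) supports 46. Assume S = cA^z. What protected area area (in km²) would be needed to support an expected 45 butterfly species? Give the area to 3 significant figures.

z = ln(46/25) / ln(16400/2150) = 0.6098 / 2.0318 = 0.3001
c = 25 / 2150^0.3001 = 25 / 10 = 2.499
A = (45/2.499)^(1/0.3001) ⇒ ln A = ln(18)/0.3001 = 9.6318
A = e^9.6318 ≈ 15242 km²

15200 km²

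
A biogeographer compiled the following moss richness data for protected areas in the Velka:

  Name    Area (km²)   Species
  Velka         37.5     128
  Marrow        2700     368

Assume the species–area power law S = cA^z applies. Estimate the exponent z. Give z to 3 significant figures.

0.247

Taking logs: ln S = ln c + z ln A, so z = (ln S₂ − ln S₁)/(ln A₂ − ln A₁).
z = ln(368/128) / ln(2700/37.5) = ln(2.875) / ln(72) = 1.0561 / 4.2767 = 0.2469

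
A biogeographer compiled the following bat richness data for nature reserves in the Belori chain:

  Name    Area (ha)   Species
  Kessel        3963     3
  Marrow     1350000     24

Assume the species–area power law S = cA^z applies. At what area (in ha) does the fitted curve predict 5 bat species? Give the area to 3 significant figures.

z = ln(24/3) / ln(1350000/3963) = 2.0794 / 5.8309 = 0.3566
c = 3 / 3963^0.3566 = 3 / 19.19 = 0.1563
A = (5/0.1563)^(1/0.3566) ⇒ ln A = ln(31.99)/0.3566 = 9.7171
A = e^9.7171 ≈ 16600 ha

16600 ha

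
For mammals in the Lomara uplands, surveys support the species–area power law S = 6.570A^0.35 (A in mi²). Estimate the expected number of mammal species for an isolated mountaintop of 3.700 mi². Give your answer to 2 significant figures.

S = 6.57 × 3.7^0.35 = 6.57 × 1.581 ≈ 10.39

10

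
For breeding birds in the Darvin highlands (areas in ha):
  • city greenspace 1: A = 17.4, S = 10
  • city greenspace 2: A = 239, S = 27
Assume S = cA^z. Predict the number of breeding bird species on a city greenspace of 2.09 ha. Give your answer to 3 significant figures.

4.48

z = ln(27/10) / ln(239/17.4) = 0.9933 / 2.6200 = 0.3791
c = 10 / 17.4^0.3791 = 10 / 2.953 = 3.386
S₃ = 3.386 × 2.09^0.3791 = 3.386 × 1.322 ≈ 4.478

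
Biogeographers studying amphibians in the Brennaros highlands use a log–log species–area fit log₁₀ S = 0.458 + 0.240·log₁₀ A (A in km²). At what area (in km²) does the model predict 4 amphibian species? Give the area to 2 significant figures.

4.0 km²

4 = 2.871 × A^0.24  ⇒  A^0.24 = 4/2.871 = 1.393
ln A = ln(1.393) / 0.24 = 0.3317 / 0.24 = 1.3821
A = e^1.3821 ≈ 3.983 km²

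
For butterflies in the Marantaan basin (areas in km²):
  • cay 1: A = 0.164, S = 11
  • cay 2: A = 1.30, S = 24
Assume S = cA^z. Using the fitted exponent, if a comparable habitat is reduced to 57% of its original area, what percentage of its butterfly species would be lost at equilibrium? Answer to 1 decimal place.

19.1%

z = ln(24/11) / ln(1.3/0.164) = 0.7802 / 2.0703 = 0.3768
S_new/S_old = (A_new/A_old)^z = 0.57^0.3768 = exp(0.3768 × -0.5621) = 0.8091
Fraction lost = 1 − 0.8091 = 0.1909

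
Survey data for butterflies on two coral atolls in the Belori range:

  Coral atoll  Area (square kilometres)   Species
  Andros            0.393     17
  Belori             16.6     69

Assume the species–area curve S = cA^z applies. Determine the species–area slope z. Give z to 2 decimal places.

0.37

Taking logs: ln S = ln c + z ln A, so z = (ln S₂ − ln S₁)/(ln A₂ − ln A₁).
z = ln(69/17) / ln(16.6/0.393) = ln(4.059) / ln(42.24) = 1.4009 / 3.7433 = 0.3742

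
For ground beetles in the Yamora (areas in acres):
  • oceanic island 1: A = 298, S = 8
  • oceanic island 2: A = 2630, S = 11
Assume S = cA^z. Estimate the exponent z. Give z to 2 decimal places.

Taking logs: ln S = ln c + z ln A, so z = (ln S₂ − ln S₁)/(ln A₂ − ln A₁).
z = ln(11/8) / ln(2630/298) = ln(1.375) / ln(8.826) = 0.3185 / 2.1776 = 0.1462

0.15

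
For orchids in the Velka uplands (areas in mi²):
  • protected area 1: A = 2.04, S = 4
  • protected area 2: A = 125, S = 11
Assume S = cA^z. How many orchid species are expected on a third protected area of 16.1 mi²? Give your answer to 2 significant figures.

z = ln(11/4) / ln(125/2.04) = 1.0116 / 4.1154 = 0.2458
c = 4 / 2.04^0.2458 = 4 / 1.192 = 3.357
S₃ = 3.357 × 16.1^0.2458 = 3.357 × 1.98 ≈ 6.647

6.6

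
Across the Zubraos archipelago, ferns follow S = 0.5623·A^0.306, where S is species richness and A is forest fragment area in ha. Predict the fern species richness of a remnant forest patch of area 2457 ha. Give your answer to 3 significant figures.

S = 0.5623 × 2457^0.306 = 0.5623 × 10.9 ≈ 6.13

6.13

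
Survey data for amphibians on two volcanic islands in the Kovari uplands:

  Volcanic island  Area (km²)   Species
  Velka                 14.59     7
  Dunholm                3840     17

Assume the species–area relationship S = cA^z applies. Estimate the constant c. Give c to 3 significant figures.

z = ln(S₂/S₁) / ln(A₂/A₁) = ln(17/7) / ln(3840/14.59) = 0.8873 / 5.5729 = 0.1592
c = S₁ / A₁^z = 7 / 14.59^0.1592 = 7 / 1.532 = 4.568

4.57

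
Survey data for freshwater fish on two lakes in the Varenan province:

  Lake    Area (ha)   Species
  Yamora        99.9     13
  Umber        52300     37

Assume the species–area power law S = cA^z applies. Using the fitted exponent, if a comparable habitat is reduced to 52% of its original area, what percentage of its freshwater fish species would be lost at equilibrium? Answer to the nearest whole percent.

z = ln(37/13) / ln(52300/99.9) = 1.0460 / 6.2606 = 0.1671
S_new/S_old = (A_new/A_old)^z = 0.52^0.1671 = exp(0.1671 × -0.6539) = 0.8965
Fraction lost = 1 − 0.8965 = 0.1035

10%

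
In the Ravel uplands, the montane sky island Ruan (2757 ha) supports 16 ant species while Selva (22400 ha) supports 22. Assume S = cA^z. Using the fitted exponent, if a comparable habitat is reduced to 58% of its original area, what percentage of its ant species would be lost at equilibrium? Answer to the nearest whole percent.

8%

z = ln(22/16) / ln(22400/2757) = 0.3185 / 2.0949 = 0.1520
S_new/S_old = (A_new/A_old)^z = 0.58^0.1520 = exp(0.1520 × -0.5447) = 0.9205
Fraction lost = 1 − 0.9205 = 0.07947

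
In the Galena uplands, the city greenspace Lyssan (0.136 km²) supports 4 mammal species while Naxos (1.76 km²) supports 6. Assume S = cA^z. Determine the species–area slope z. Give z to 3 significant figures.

Taking logs: ln S = ln c + z ln A, so z = (ln S₂ − ln S₁)/(ln A₂ − ln A₁).
z = ln(6/4) / ln(1.76/0.136) = ln(1.5) / ln(12.94) = 0.4055 / 2.5604 = 0.1584

0.158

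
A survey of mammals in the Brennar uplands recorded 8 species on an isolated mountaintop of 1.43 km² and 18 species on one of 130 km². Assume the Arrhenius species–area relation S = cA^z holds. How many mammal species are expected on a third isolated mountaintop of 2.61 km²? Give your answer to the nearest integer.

z = ln(18/8) / ln(130/1.43) = 0.8109 / 4.5099 = 0.1798
c = 8 / 1.43^0.1798 = 8 / 1.066 = 7.502
S₃ = 7.502 × 2.61^0.1798 = 7.502 × 1.188 ≈ 8.914

9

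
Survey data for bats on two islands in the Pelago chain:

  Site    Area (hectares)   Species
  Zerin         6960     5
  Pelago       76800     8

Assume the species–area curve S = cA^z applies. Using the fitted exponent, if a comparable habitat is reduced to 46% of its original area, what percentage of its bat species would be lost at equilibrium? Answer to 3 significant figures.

z = ln(8/5) / ln(76800/6960) = 0.4700 / 2.4010 = 0.1958
S_new/S_old = (A_new/A_old)^z = 0.46^0.1958 = exp(0.1958 × -0.7765) = 0.859
Fraction lost = 1 − 0.859 = 0.141

14.1%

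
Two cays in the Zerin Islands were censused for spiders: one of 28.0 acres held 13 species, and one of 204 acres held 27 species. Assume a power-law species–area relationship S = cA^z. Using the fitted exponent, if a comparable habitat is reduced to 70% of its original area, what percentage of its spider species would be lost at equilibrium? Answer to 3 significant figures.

z = ln(27/13) / ln(204/28) = 0.7309 / 1.9859 = 0.3680
S_new/S_old = (A_new/A_old)^z = 0.7^0.3680 = exp(0.3680 × -0.3567) = 0.877
Fraction lost = 1 − 0.877 = 0.123

12.3%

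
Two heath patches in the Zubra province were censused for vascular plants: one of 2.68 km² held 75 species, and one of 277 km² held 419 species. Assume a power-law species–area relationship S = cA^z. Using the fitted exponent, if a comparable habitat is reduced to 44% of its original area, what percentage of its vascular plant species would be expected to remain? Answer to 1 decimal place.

73.7%

z = ln(419/75) / ln(277/2.68) = 1.7204 / 4.6382 = 0.3709
S_new/S_old = (A_new/A_old)^z = 0.44^0.3709 = exp(0.3709 × -0.8210) = 0.7375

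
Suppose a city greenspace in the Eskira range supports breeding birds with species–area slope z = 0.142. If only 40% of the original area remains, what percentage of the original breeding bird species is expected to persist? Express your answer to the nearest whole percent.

88%

S_new/S_old = (A_new/A_old)^z = 0.4^0.142
= exp(0.142 × ln 0.4) = exp(0.142 × -0.9163) = exp(-0.1301) ≈ 0.878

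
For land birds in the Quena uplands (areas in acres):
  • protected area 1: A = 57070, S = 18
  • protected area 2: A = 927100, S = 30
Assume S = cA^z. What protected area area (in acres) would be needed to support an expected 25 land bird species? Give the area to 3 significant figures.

z = ln(30/18) / ln(927100/57070) = 0.5108 / 2.7878 = 0.1832
c = 18 / 57070^0.1832 = 18 / 7.44 = 2.419
A = (25/2.419)^(1/0.1832) ⇒ ln A = ln(10.33)/0.1832 = 12.7448
A = e^12.7448 ≈ 342770 acres

343000 acres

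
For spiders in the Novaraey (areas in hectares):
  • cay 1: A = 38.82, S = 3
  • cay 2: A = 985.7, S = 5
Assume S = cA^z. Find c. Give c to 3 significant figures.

z = ln(S₂/S₁) / ln(A₂/A₁) = ln(5/3) / ln(985.7/38.82) = 0.5108 / 3.2344 = 0.1579
c = S₁ / A₁^z = 3 / 38.82^0.1579 = 3 / 1.782 = 1.683

1.68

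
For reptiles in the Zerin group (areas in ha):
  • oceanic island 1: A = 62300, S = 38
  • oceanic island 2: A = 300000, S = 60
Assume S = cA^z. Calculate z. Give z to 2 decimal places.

0.29

Taking logs: ln S = ln c + z ln A, so z = (ln S₂ − ln S₁)/(ln A₂ − ln A₁).
z = ln(60/38) / ln(300000/62300) = ln(1.579) / ln(4.815) = 0.4568 / 1.5718 = 0.2906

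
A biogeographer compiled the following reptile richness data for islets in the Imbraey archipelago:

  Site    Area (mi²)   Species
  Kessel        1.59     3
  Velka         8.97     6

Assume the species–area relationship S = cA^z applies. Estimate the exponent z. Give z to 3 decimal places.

0.401

Taking logs: ln S = ln c + z ln A, so z = (ln S₂ − ln S₁)/(ln A₂ − ln A₁).
z = ln(6/3) / ln(8.97/1.59) = ln(2) / ln(5.642) = 0.6931 / 1.7302 = 0.4006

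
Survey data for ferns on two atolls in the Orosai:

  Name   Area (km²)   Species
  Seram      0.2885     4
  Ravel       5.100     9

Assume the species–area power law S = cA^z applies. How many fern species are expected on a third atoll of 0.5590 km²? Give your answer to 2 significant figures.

4.8

z = ln(9/4) / ln(5.1/0.2885) = 0.8109 / 2.8723 = 0.2823
c = 4 / 0.2885^0.2823 = 4 / 0.704 = 5.682
S₃ = 5.682 × 0.559^0.2823 = 5.682 × 0.8486 ≈ 4.821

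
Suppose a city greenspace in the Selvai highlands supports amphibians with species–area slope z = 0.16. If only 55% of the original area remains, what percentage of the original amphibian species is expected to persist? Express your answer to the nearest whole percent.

91%

S_new/S_old = (A_new/A_old)^z = 0.55^0.16
= exp(0.16 × ln 0.55) = exp(0.16 × -0.5978) = exp(-0.0957) ≈ 0.9088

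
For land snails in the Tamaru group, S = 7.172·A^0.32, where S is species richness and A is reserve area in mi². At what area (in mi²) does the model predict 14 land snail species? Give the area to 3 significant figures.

14 = 7.172 × A^0.32  ⇒  A^0.32 = 14/7.172 = 1.952
ln A = ln(1.952) / 0.32 = 0.6689 / 0.32 = 2.0902
A = e^2.0902 ≈ 8.087 mi²

8.09 mi²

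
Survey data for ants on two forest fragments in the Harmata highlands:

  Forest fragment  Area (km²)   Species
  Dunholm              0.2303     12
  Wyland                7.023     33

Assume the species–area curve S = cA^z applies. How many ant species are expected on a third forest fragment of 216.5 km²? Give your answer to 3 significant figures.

91.0

z = ln(33/12) / ln(7.023/0.2303) = 1.0116 / 3.4176 = 0.2960
c = 12 / 0.2303^0.2960 = 12 / 0.6475 = 18.53
S₃ = 18.53 × 216.5^0.2960 = 18.53 × 4.912 ≈ 91.04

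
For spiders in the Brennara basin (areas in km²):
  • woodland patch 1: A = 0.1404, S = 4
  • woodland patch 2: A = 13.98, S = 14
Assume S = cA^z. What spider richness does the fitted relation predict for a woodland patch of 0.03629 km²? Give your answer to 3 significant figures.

2.77

z = ln(14/4) / ln(13.98/0.1404) = 1.2528 / 4.6009 = 0.2723
c = 4 / 0.1404^0.2723 = 4 / 0.5859 = 6.827
S₃ = 6.827 × 0.03629^0.2723 = 6.827 × 0.4054 ≈ 2.767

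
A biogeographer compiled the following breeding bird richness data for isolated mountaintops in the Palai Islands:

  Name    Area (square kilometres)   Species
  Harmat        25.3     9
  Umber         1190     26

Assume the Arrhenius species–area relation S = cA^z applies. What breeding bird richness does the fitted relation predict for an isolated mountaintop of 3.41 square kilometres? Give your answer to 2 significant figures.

z = ln(26/9) / ln(1190/25.3) = 1.0609 / 3.8509 = 0.2755
c = 9 / 25.3^0.2755 = 9 / 2.435 = 3.696
S₃ = 3.696 × 3.41^0.2755 = 3.696 × 1.402 ≈ 5.182

5.2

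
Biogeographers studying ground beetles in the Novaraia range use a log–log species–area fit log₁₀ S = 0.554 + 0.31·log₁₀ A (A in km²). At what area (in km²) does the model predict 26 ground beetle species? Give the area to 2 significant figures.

600 km²

26 = 3.581 × A^0.31  ⇒  A^0.31 = 26/3.581 = 7.261
ln A = ln(7.261) / 0.31 = 1.9825 / 0.31 = 6.3950
A = e^6.3950 ≈ 598.9 km²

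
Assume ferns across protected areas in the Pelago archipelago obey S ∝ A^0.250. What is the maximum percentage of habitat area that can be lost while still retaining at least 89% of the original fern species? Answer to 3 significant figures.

37.3%

Need (A_new/A_old)^0.25 = 0.89, so A_new/A_old = 0.89^(1/0.25) = 0.89^4
ln(A_new/A_old) = ln 0.89 / 0.25 = -0.1165 / 0.25 = -0.4661
A_new/A_old = e^-0.4661 ≈ 0.6274
Fraction that can be lost = 1 − 0.6274 = 0.3726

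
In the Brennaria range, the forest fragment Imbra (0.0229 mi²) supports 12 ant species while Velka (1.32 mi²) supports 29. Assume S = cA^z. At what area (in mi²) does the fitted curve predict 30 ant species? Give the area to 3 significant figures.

z = ln(29/12) / ln(1.32/0.0229) = 0.8824 / 4.0543 = 0.2176
c = 12 / 0.0229^0.2176 = 12 / 0.4396 = 27.3
A = (30/27.3)^(1/0.2176) ⇒ ln A = ln(1.099)/0.2176 = 0.4334
A = e^0.4334 ≈ 1.542 mi²

1.54 mi²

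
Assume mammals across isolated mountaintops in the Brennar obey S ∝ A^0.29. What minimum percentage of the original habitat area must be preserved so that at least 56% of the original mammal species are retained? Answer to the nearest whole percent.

14%

Need (A_new/A_old)^0.29 = 0.56, so A_new/A_old = 0.56^(1/0.29) = 0.56^3.448
ln(A_new/A_old) = ln 0.56 / 0.29 = -0.5798 / 0.29 = -1.9994
A_new/A_old = e^-1.9994 ≈ 0.1354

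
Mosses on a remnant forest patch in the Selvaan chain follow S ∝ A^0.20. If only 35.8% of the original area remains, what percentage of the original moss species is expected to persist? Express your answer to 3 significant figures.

81.4%

S_new/S_old = (A_new/A_old)^z = 0.358^0.2
= exp(0.2 × ln 0.358) = exp(0.2 × -1.0272) = exp(-0.2054) ≈ 0.8143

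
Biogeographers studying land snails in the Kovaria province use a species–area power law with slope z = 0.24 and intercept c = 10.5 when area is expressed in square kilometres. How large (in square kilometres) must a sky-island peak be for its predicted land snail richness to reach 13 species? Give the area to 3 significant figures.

2.43 square kilometres

13 = 10.5 × A^0.24  ⇒  A^0.24 = 13/10.5 = 1.238
ln A = ln(1.238) / 0.24 = 0.2136 / 0.24 = 0.8899
A = e^0.8899 ≈ 2.435 square kilometres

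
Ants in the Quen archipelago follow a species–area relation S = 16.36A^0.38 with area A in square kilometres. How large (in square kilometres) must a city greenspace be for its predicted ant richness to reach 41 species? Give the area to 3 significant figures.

11.2 square kilometres

41 = 16.36 × A^0.38  ⇒  A^0.38 = 41/16.36 = 2.506
ln A = ln(2.506) / 0.38 = 0.9187 / 0.38 = 2.4177
A = e^2.4177 ≈ 11.22 square kilometres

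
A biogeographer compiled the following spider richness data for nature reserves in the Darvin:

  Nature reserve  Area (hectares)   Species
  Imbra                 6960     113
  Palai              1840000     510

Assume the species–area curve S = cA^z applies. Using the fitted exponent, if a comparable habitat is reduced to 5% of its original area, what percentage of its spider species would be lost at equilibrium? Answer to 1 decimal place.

55.5%

z = ln(510/113) / ln(1840000/6960) = 1.5070 / 5.5773 = 0.2702
S_new/S_old = (A_new/A_old)^z = 0.05^0.2702 = exp(0.2702 × -2.9957) = 0.4451
Fraction lost = 1 − 0.4451 = 0.5549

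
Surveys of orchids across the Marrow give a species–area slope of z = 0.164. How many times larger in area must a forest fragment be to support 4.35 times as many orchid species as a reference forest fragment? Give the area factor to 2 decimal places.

(A₂/A₁)^0.164 = 4.35, so A₂/A₁ = 4.35^(1/0.164) = 4.35^6.098
ln(A₂/A₁) = ln 4.35 / 0.164 = 1.4702 / 0.164 = 8.9645
A₂/A₁ = e^8.9645 ≈ 7820

7820.37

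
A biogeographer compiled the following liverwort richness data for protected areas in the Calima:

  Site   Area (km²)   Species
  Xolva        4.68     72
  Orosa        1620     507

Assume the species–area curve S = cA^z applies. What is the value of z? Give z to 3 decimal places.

0.334

Taking logs: ln S = ln c + z ln A, so z = (ln S₂ − ln S₁)/(ln A₂ − ln A₁).
z = ln(507/72) / ln(1620/4.68) = ln(7.042) / ln(346.2) = 1.9518 / 5.8469 = 0.3338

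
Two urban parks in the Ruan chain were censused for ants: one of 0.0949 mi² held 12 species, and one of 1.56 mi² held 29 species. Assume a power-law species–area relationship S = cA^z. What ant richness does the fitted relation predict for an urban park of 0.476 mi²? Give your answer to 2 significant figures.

20

z = ln(29/12) / ln(1.56/0.0949) = 0.8824 / 2.7996 = 0.3152
c = 12 / 0.0949^0.3152 = 12 / 0.4761 = 25.21
S₃ = 25.21 × 0.476^0.3152 = 25.21 × 0.7914 ≈ 19.95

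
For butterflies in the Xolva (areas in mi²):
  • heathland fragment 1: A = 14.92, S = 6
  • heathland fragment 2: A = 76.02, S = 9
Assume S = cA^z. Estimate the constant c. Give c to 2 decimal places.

3.06

z = ln(S₂/S₁) / ln(A₂/A₁) = ln(9/6) / ln(76.02/14.92) = 0.4055 / 1.6283 = 0.2490
c = S₁ / A₁^z = 6 / 14.92^0.2490 = 6 / 1.96 = 3.061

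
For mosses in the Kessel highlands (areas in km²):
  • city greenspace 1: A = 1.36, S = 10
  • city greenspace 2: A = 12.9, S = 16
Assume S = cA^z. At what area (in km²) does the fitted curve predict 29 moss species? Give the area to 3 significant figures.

222 km²

z = ln(16/10) / ln(12.9/1.36) = 0.4700 / 2.2497 = 0.2089
c = 10 / 1.36^0.2089 = 10 / 1.066 = 9.378
A = (29/9.378)^(1/0.2089) ⇒ ln A = ln(3.092)/0.2089 = 5.4039
A = e^5.4039 ≈ 222.3 km²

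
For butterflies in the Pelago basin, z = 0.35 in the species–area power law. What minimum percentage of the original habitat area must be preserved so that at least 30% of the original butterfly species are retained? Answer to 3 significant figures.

3.21%

Need (A_new/A_old)^0.35 = 0.3, so A_new/A_old = 0.3^(1/0.35) = 0.3^2.857
ln(A_new/A_old) = ln 0.3 / 0.35 = -1.2040 / 0.35 = -3.4399
A_new/A_old = e^-3.4399 ≈ 0.03207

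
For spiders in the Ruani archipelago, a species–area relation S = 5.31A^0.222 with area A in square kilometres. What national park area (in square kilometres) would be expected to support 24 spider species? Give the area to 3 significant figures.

893 square kilometres

24 = 5.31 × A^0.222  ⇒  A^0.222 = 24/5.31 = 4.52
ln A = ln(4.52) / 0.222 = 1.5085 / 0.222 = 6.7949
A = e^6.7949 ≈ 893.3 square kilometres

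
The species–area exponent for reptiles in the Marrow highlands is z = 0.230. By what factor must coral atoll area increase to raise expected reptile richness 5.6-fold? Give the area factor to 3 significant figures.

(A₂/A₁)^0.23 = 5.6, so A₂/A₁ = 5.6^(1/0.23) = 5.6^4.348
ln(A₂/A₁) = ln 5.6 / 0.23 = 1.7228 / 0.23 = 7.4903
A₂/A₁ = e^7.4903 ≈ 1791

1790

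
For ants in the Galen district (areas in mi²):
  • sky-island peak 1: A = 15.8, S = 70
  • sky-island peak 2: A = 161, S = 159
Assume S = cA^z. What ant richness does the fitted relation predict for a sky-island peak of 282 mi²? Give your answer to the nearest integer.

194

z = ln(159/70) / ln(161/15.8) = 0.8204 / 2.3214 = 0.3534
c = 70 / 15.8^0.3534 = 70 / 2.652 = 26.39
S₃ = 26.39 × 282^0.3534 = 26.39 × 7.344 ≈ 193.8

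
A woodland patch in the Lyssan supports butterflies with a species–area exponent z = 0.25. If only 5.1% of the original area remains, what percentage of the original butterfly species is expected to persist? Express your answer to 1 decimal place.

S_new/S_old = (A_new/A_old)^z = 0.051^0.25
= exp(0.25 × ln 0.051) = exp(0.25 × -2.9759) = exp(-0.7440) ≈ 0.4752

47.5%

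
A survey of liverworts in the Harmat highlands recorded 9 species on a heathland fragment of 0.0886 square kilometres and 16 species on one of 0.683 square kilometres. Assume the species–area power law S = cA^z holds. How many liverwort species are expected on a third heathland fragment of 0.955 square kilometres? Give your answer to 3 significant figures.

z = ln(16/9) / ln(0.683/0.0886) = 0.5754 / 2.0424 = 0.2817
c = 9 / 0.0886^0.2817 = 9 / 0.5052 = 17.81
S₃ = 17.81 × 0.955^0.2817 = 17.81 × 0.9871 ≈ 17.58

17.6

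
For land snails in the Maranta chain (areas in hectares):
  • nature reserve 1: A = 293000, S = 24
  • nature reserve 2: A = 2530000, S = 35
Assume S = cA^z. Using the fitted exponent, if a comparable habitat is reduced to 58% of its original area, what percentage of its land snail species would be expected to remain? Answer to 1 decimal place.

90.9%

z = ln(35/24) / ln(2530000/293000) = 0.3773 / 2.1558 = 0.1750
S_new/S_old = (A_new/A_old)^z = 0.58^0.1750 = exp(0.1750 × -0.5447) = 0.9091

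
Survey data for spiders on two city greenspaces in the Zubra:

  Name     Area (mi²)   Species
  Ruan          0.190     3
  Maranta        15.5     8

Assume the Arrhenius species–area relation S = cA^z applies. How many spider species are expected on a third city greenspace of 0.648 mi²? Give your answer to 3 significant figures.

3.94

z = ln(8/3) / ln(15.5/0.19) = 0.9808 / 4.4016 = 0.2228
c = 3 / 0.19^0.2228 = 3 / 0.6907 = 4.344
S₃ = 4.344 × 0.648^0.2228 = 4.344 × 0.9078 ≈ 3.943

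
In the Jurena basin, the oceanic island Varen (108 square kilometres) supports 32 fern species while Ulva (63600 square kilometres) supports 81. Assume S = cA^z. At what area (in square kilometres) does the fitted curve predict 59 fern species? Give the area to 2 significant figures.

z = ln(81/32) / ln(63600/108) = 0.9287 / 6.3782 = 0.1456
c = 32 / 108^0.1456 = 32 / 1.977 = 16.18
A = (59/16.18)^(1/0.1456) ⇒ ln A = ln(3.646)/0.1456 = 8.8839
A = e^8.8839 ≈ 7215 square kilometres

7200 square kilometres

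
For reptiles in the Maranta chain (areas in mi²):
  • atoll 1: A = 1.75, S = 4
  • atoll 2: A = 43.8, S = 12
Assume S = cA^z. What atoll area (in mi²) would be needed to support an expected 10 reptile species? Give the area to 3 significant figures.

25.7 mi²

z = ln(12/4) / ln(43.8/1.75) = 1.0986 / 3.2200 = 0.3412
c = 4 / 1.75^0.3412 = 4 / 1.21 = 3.305
A = (10/3.305)^(1/0.3412) ⇒ ln A = ln(3.026)/0.3412 = 3.2453
A = e^3.2453 ≈ 25.67 mi²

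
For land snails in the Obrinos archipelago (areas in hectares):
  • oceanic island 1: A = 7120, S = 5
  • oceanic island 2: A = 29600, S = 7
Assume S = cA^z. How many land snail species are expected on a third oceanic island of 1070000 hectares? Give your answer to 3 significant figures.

16.3

z = ln(7/5) / ln(29600/7120) = 0.3365 / 1.4249 = 0.2361
c = 5 / 7120^0.2361 = 5 / 8.123 = 0.6155
S₃ = 0.6155 × 1070000^0.2361 = 0.6155 × 26.53 ≈ 16.33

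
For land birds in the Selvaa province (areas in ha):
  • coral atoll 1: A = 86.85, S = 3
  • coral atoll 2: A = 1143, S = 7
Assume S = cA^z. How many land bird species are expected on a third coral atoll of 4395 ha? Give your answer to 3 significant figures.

10.9

z = ln(7/3) / ln(1143/86.85) = 0.8473 / 2.5772 = 0.3288
c = 3 / 86.85^0.3288 = 3 / 4.339 = 0.6914
S₃ = 0.6914 × 4395^0.3288 = 0.6914 × 15.76 ≈ 10.9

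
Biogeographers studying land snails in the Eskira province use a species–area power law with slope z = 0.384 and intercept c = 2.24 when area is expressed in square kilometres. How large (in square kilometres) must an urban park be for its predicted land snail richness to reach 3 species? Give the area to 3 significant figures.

3 = 2.24 × A^0.384  ⇒  A^0.384 = 3/2.24 = 1.339
ln A = ln(1.339) / 0.384 = 0.2921 / 0.384 = 0.7608
A = e^0.7608 ≈ 2.14 square kilometres

2.14 square kilometres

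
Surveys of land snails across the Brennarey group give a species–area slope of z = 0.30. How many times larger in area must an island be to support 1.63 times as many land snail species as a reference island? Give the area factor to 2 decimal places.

5.10

(A₂/A₁)^0.3 = 1.63, so A₂/A₁ = 1.63^(1/0.3) = 1.63^3.333
ln(A₂/A₁) = ln 1.63 / 0.3 = 0.4886 / 0.3 = 1.6286
A₂/A₁ = e^1.6286 ≈ 5.097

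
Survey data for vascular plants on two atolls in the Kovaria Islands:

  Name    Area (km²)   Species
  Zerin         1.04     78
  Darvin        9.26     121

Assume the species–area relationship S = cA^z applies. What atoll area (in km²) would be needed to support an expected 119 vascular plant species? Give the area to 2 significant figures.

z = ln(121/78) / ln(9.26/1.04) = 0.4391 / 2.1865 = 0.2008
c = 78 / 1.04^0.2008 = 78 / 1.008 = 77.39
A = (119/77.39)^(1/0.2008) ⇒ ln A = ln(1.538)/0.2008 = 2.1427
A = e^2.1427 ≈ 8.522 km²

8.5 km²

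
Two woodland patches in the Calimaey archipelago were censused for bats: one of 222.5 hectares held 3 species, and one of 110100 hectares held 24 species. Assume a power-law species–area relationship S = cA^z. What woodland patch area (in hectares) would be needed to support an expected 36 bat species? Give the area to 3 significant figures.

z = ln(24/3) / ln(110100/222.5) = 2.0794 / 6.2042 = 0.3352
c = 3 / 222.5^0.3352 = 3 / 6.12 = 0.4902
A = (36/0.4902)^(1/0.3352) ⇒ ln A = ln(73.44)/0.3352 = 12.8189
A = e^12.8189 ≈ 369124 hectares

369000 hectares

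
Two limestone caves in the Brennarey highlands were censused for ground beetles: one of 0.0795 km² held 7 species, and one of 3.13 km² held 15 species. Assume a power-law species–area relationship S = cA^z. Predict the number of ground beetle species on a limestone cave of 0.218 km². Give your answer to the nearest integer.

9

z = ln(15/7) / ln(3.13/0.0795) = 0.7621 / 3.6730 = 0.2075
c = 7 / 0.0795^0.2075 = 7 / 0.5913 = 11.84
S₃ = 11.84 × 0.218^0.2075 = 11.84 × 0.729 ≈ 8.63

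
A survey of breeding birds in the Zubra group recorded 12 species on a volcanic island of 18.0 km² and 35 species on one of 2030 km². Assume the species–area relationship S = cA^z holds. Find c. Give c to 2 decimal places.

z = ln(S₂/S₁) / ln(A₂/A₁) = ln(35/12) / ln(2030/18) = 1.0704 / 4.7254 = 0.2265
c = S₁ / A₁^z = 12 / 18^0.2265 = 12 / 1.925 = 6.235

6.23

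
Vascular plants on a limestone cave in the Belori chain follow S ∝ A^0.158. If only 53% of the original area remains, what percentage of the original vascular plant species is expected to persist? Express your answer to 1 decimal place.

90.5%

S_new/S_old = (A_new/A_old)^z = 0.53^0.158
= exp(0.158 × ln 0.53) = exp(0.158 × -0.6349) = exp(-0.1003) ≈ 0.9046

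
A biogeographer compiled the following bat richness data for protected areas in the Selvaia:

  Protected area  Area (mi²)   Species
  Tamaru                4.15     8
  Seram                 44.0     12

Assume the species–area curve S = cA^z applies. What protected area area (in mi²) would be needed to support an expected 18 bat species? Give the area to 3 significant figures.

467 mi²

z = ln(12/8) / ln(44/4.15) = 0.4055 / 2.3611 = 0.1717
c = 8 / 4.15^0.1717 = 8 / 1.277 = 6.265
A = (18/6.265)^(1/0.1717) ⇒ ln A = ln(2.873)/0.1717 = 6.1453
A = e^6.1453 ≈ 466.5 mi²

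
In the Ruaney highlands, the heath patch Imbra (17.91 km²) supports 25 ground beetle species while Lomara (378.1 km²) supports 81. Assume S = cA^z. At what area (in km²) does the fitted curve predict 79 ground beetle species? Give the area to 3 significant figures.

354 km²

z = ln(81/25) / ln(378.1/17.91) = 1.1756 / 3.0498 = 0.3855
c = 25 / 17.91^0.3855 = 25 / 3.041 = 8.221
A = (79/8.221)^(1/0.3855) ⇒ ln A = ln(9.61)/0.3855 = 5.8703
A = e^5.8703 ≈ 354.4 km²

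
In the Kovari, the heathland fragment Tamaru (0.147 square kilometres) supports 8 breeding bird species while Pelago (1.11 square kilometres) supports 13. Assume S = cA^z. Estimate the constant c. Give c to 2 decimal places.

12.68

z = ln(S₂/S₁) / ln(A₂/A₁) = ln(13/8) / ln(1.11/0.147) = 0.4855 / 2.0217 = 0.2402
c = S₁ / A₁^z = 8 / 0.147^0.2402 = 8 / 0.631 = 12.68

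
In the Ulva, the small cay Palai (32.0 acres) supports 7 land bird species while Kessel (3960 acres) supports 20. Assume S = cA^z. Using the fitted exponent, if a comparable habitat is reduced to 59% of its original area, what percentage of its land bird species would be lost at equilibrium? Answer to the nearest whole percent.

z = ln(20/7) / ln(3960/32) = 1.0498 / 4.8183 = 0.2179
S_new/S_old = (A_new/A_old)^z = 0.59^0.2179 = exp(0.2179 × -0.5276) = 0.8914
Fraction lost = 1 − 0.8914 = 0.1086

11%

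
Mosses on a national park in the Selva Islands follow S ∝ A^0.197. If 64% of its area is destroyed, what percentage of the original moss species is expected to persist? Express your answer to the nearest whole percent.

82%

S_new/S_old = (A_new/A_old)^z = 0.36^0.197
= exp(0.197 × ln 0.36) = exp(0.197 × -1.0217) = exp(-0.2013) ≈ 0.8177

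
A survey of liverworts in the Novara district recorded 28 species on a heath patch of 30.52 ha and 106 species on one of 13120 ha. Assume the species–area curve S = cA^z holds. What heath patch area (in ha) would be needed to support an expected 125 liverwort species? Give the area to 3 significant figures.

z = ln(106/28) / ln(13120/30.52) = 1.3312 / 6.0635 = 0.2195
c = 28 / 30.52^0.2195 = 28 / 2.118 = 13.22
A = (125/13.22)^(1/0.2195) ⇒ ln A = ln(9.456)/0.2195 = 10.2329
A = e^10.2329 ≈ 27802 ha

27800 ha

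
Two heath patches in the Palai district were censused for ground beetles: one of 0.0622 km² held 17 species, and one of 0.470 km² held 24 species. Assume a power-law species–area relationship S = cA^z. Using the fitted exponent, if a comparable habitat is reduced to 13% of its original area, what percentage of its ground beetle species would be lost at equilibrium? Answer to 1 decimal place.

29.4%

z = ln(24/17) / ln(0.47/0.0622) = 0.3448 / 2.0224 = 0.1705
S_new/S_old = (A_new/A_old)^z = 0.13^0.1705 = exp(0.1705 × -2.0402) = 0.7062
Fraction lost = 1 − 0.7062 = 0.2938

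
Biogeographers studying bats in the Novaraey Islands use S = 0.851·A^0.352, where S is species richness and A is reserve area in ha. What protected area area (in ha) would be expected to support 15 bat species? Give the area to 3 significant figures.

15 = 0.851 × A^0.352  ⇒  A^0.352 = 15/0.851 = 17.63
ln A = ln(17.63) / 0.352 = 2.8694 / 0.352 = 8.1517
A = e^8.1517 ≈ 3469 ha

3470 ha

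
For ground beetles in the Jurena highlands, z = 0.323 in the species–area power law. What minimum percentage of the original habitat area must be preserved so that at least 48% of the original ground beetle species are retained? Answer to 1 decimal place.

10.3%

Need (A_new/A_old)^0.323 = 0.48, so A_new/A_old = 0.48^(1/0.323) = 0.48^3.096
ln(A_new/A_old) = ln 0.48 / 0.323 = -0.7340 / 0.323 = -2.2724
A_new/A_old = e^-2.2724 ≈ 0.1031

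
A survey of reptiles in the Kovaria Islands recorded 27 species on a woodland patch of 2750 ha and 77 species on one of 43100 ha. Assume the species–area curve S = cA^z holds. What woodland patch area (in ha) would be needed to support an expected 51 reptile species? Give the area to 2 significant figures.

15000 ha

z = ln(77/27) / ln(43100/2750) = 1.0480 / 2.7519 = 0.3808
c = 27 / 2750^0.3808 = 27 / 20.41 = 1.323
A = (51/1.323)^(1/0.3808) ⇒ ln A = ln(38.54)/0.3808 = 9.5894
A = e^9.5894 ≈ 14610 ha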